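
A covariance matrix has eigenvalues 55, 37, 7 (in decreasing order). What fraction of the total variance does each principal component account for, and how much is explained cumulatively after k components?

Step 1 — total variance = trace(Sigma) = Σ λ_i = 55 + 37 + 7 = 99.

Step 2 — fraction explained by component i = λ_i / Σ λ:
  PC1: 55/99 = 0.5556
  PC2: 37/99 = 0.3737
  PC3: 7/99 = 0.0707

Step 3 — cumulative fraction after k components = (λ_1 + ... + λ_k) / Σ λ:
  k = 1: 55/99 = 0.5556
  k = 2: (55 + 37)/99 = 92/99 = 0.9293
  k = 3: (55 + 37 + 7)/99 = 99/99 = 1

Summary (fraction, with percent):

explained: PC1 0.5556 (55.56%), PC2 0.3737 (37.37%), PC3 0.0707 (7.07%);  cumulative: 0.5556, 0.9293, 1


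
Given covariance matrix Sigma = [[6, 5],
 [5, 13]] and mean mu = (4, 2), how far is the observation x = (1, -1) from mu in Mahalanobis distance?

Step 1 — centre the observation: (x - mu) = (-3, -3).

Step 2 — invert Sigma. det(Sigma) = 6·13 - (5)² = 53.
  Sigma^{-1} = (1/det) · [[d, -b], [-b, a]] = [[0.2453, -0.0943],
 [-0.0943, 0.1132]].

Step 3 — form the quadratic (x - mu)^T · Sigma^{-1} · (x - mu):
  Sigma^{-1} · (x - mu) = (-0.4528, -0.0566).
  (x - mu)^T · [Sigma^{-1} · (x - mu)] = (-3)·(-0.4528) + (-3)·(-0.0566) = 1.5283.

Step 4 — take square root: d = √(1.5283) ≈ 1.2362.

d(x, mu) = √(1.5283) ≈ 1.2362


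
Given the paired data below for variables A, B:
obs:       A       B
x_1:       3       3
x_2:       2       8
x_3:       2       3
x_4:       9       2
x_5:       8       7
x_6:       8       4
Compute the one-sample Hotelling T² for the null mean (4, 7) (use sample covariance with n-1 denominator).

Step 1 — sample mean vector:
  mean(A) = (3 + 2 + 2 + 9 + 8 + 8) / 6 = 32/6 = 5.3333
  mean(B) = (3 + 8 + 3 + 2 + 7 + 4) / 6 = 27/6 = 4.5
  x̄ = (5.3333, 4.5),  deviation x̄ - mu_0 = (5.3333, 4.5) - (4, 7) = (1.3333, -2.5).

Step 2 — sample covariance matrix, S[i,j] = (1/(n-1)) · Σ_k (x_{k,i} - mean_i) · (x_{k,j} - mean_j), divisor n-1 = 5:
  S[A,A] = ((-2.3333)·(-2.3333) + (-3.3333)·(-3.3333) + (-3.3333)·(-3.3333) + (3.6667)·(3.6667) + (2.6667)·(2.6667) + (2.6667)·(2.6667)) / 5 = 55.3333/5 = 11.0667
  S[A,B] = ((-2.3333)·(-1.5) + (-3.3333)·(3.5) + (-3.3333)·(-1.5) + (3.6667)·(-2.5) + (2.6667)·(2.5) + (2.6667)·(-0.5)) / 5 = -7/5 = -1.4
  S[B,B] = ((-1.5)·(-1.5) + (3.5)·(3.5) + (-1.5)·(-1.5) + (-2.5)·(-2.5) + (2.5)·(2.5) + (-0.5)·(-0.5)) / 5 = 29.5/5 = 5.9
  S = [[11.0667, -1.4],
 [-1.4, 5.9]].

Step 3 — invert S. det(S) = 11.0667·5.9 - (-1.4)² = 63.3333.
  S^{-1} = (1/det) · [[d, -b], [-b, a]] = [[0.0932, 0.0221],
 [0.0221, 0.1747]].

Step 4 — quadratic form (x̄ - mu_0)^T · S^{-1} · (x̄ - mu_0):
  S^{-1} · (x̄ - mu_0) = (0.0689, -0.4074),
  (x̄ - mu_0)^T · [...] = (1.3333)·(0.0689) + (-2.5)·(-0.4074) = 1.1104.

Step 5 — scale by n: T² = 6 · 1.1104 = 6.6621.

T² ≈ 6.6621


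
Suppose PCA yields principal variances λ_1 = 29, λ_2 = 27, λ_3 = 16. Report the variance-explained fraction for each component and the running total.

Step 1 — total variance = trace(Sigma) = Σ λ_i = 29 + 27 + 16 = 72.

Step 2 — fraction explained by component i = λ_i / Σ λ:
  PC1: 29/72 = 0.4028
  PC2: 27/72 = 0.375
  PC3: 16/72 = 0.2222

Step 3 — cumulative fraction after k components = (λ_1 + ... + λ_k) / Σ λ:
  k = 1: 29/72 = 0.4028
  k = 2: (29 + 27)/72 = 56/72 = 0.7778
  k = 3: (29 + 27 + 16)/72 = 72/72 = 1

Summary (fraction, with percent):

explained: PC1 0.4028 (40.28%), PC2 0.375 (37.5%), PC3 0.2222 (22.22%);  cumulative: 0.4028, 0.7778, 1


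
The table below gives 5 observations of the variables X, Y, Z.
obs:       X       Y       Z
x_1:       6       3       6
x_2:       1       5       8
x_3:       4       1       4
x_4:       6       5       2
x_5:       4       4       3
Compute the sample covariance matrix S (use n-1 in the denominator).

Step 1 — column means:
  mean(X) = (6 + 1 + 4 + 6 + 4) / 5 = 21/5 = 4.2
  mean(Y) = (3 + 5 + 1 + 5 + 4) / 5 = 18/5 = 3.6
  mean(Z) = (6 + 8 + 4 + 2 + 3) / 5 = 23/5 = 4.6

Step 2 — sample covariance S[i,j] = (1/(n-1)) · Σ_k (x_{k,i} - mean_i) · (x_{k,j} - mean_j), with n-1 = 4.
  S[X,X] = ((1.8)·(1.8) + (-3.2)·(-3.2) + (-0.2)·(-0.2) + (1.8)·(1.8) + (-0.2)·(-0.2)) / 4 = 16.8/4 = 4.2
  S[X,Y] = ((1.8)·(-0.6) + (-3.2)·(1.4) + (-0.2)·(-2.6) + (1.8)·(1.4) + (-0.2)·(0.4)) / 4 = -2.6/4 = -0.65
  S[X,Z] = ((1.8)·(1.4) + (-3.2)·(3.4) + (-0.2)·(-0.6) + (1.8)·(-2.6) + (-0.2)·(-1.6)) / 4 = -12.6/4 = -3.15
  S[Y,Y] = ((-0.6)·(-0.6) + (1.4)·(1.4) + (-2.6)·(-2.6) + (1.4)·(1.4) + (0.4)·(0.4)) / 4 = 11.2/4 = 2.8
  S[Y,Z] = ((-0.6)·(1.4) + (1.4)·(3.4) + (-2.6)·(-0.6) + (1.4)·(-2.6) + (0.4)·(-1.6)) / 4 = 1.2/4 = 0.3
  S[Z,Z] = ((1.4)·(1.4) + (3.4)·(3.4) + (-0.6)·(-0.6) + (-2.6)·(-2.6) + (-1.6)·(-1.6)) / 4 = 23.2/4 = 5.8

S is symmetric (S[j,i] = S[i,j]). Assembling:

S = [[4.2, -0.65, -3.15],
 [-0.65, 2.8, 0.3],
 [-3.15, 0.3, 5.8]]


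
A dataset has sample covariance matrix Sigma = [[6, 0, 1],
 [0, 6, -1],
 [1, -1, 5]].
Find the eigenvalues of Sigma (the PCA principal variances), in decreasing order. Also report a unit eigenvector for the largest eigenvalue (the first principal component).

Step 1 — characteristic polynomial p(λ) = det(λI - Sigma) = λ³ - tr·λ² + c_1·λ - det, where tr = trace, c_1 = sum of the principal 2×2 minors, det = det(Sigma):
  tr = 6 + 6 + 5 = 17,
  c_1 = (6·6 - (0)²) + (6·5 - (1)²) + (6·5 - (-1)²) = 36 + 29 + 29 = 94,
  det = 6·(6·5 - (-1)²) - (0)·((0)·5 - (-1)·(1)) + (1)·((0)·(-1) - 6·(1)) = 6·(29) - (0)·(1) + (1)·(-6) = 168.
  So p(λ) = λ³ - 17λ² + 94λ - 168.
Step 2 — look for an integer root (rational root theorem: any rational root is an integer divisor of 168). Testing λ = 4:
  p(4) = 64 - 272 + 376 - 168 = 0  ✓
  Dividing out (λ - 4): p(λ) = (λ - 4)(λ² - 13λ + 42).
Step 3 — remaining eigenvalues from the quadratic λ² - 13λ + 42 = 0:
  Δ = 13² - 4·42 = 169 - 168 = 1,  λ = (13 ± √1)/2 = (13 ± 1)/2 = 7 or 6.
  Sorted: λ_1 = 7,  λ_2 = 6,  λ_3 = 4  (check: sum = 17 = tr ✓).

Step 4 — unit eigenvector for λ_1 = 7: v spans the null space of (Sigma - λ_1 I), whose rows are
  r_1 = (-1, 0, 1),  r_2 = (0, -1, -1),  r_3 = (1, -1, -2).
  v is orthogonal to every row, so take v ∝ r_1 × r_2 = ((0)·(-1) - (1)·(-1), (1)·(0) - (-1)·(-1), (-1)·(-1) - (0)·(0)) = (1, -1, 1).
  Let u = (1, -1, 1).
  ||u|| = √((1)² + (-1)² + (1)²) = √(3) ≈ 1.7321,  v_1 = u/||u|| ≈ (0.5774, -0.5774, 0.5774) (||v_1|| = 1).

λ_1 = 7,  λ_2 = 6,  λ_3 = 4;  v_1 ≈ (0.5774, -0.5774, 0.5774)


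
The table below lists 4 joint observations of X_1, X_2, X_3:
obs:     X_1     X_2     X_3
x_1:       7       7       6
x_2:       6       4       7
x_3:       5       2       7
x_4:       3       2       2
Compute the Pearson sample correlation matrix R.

Step 1 — column means:
  mean(X_1) = (7 + 6 + 5 + 3) / 4 = 21/4 = 5.25
  mean(X_2) = (7 + 4 + 2 + 2) / 4 = 15/4 = 3.75
  mean(X_3) = (6 + 7 + 7 + 2) / 4 = 22/4 = 5.5

Step 2 — sample variances and covariances s[i,j] = (1/(n-1)) · Σ_k (x_{k,i} - mean_i) · (x_{k,j} - mean_j), with n-1 = 3:
  s[X_1,X_1] = ((1.75)·(1.75) + (0.75)·(0.75) + (-0.25)·(-0.25) + (-2.25)·(-2.25)) / 3 = 8.75/3 = 2.9167
  s[X_1,X_2] = ((1.75)·(3.25) + (0.75)·(0.25) + (-0.25)·(-1.75) + (-2.25)·(-1.75)) / 3 = 10.25/3 = 3.4167
  s[X_1,X_3] = ((1.75)·(0.5) + (0.75)·(1.5) + (-0.25)·(1.5) + (-2.25)·(-3.5)) / 3 = 9.5/3 = 3.1667
  s[X_2,X_2] = ((3.25)·(3.25) + (0.25)·(0.25) + (-1.75)·(-1.75) + (-1.75)·(-1.75)) / 3 = 16.75/3 = 5.5833
  s[X_2,X_3] = ((3.25)·(0.5) + (0.25)·(1.5) + (-1.75)·(1.5) + (-1.75)·(-3.5)) / 3 = 5.5/3 = 1.8333
  s[X_3,X_3] = ((0.5)·(0.5) + (1.5)·(1.5) + (1.5)·(1.5) + (-3.5)·(-3.5)) / 3 = 17/3 = 5.6667
  Sample standard deviations s_i = √(s[i,i]):
  s(X_1) = √(2.9167) = 1.7078
  s(X_2) = √(5.5833) = 2.3629
  s(X_3) = √(5.6667) = 2.3805

Step 3 — r_{ij} = s_{ij} / (s_i · s_j):
  r[X_1,X_1] = 1 (diagonal).
  r[X_1,X_2] = 3.4167 / (1.7078 · 2.3629) = 3.4167 / 4.0354 = 0.8467
  r[X_1,X_3] = 3.1667 / (1.7078 · 2.3805) = 3.1667 / 4.0654 = 0.7789
  r[X_2,X_2] = 1 (diagonal).
  r[X_2,X_3] = 1.8333 / (2.3629 · 2.3805) = 1.8333 / 5.6248 = 0.3259
  r[X_3,X_3] = 1 (diagonal).

R is symmetric with unit diagonal. Assembling:

R = [[1, 0.8467, 0.7789],
 [0.8467, 1, 0.3259],
 [0.7789, 0.3259, 1]]


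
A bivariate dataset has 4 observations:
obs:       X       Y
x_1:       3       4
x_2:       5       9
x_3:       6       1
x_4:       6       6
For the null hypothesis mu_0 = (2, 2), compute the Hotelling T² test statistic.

Step 1 — sample mean vector:
  mean(X) = (3 + 5 + 6 + 6) / 4 = 20/4 = 5
  mean(Y) = (4 + 9 + 1 + 6) / 4 = 20/4 = 5
  x̄ = (5, 5),  deviation x̄ - mu_0 = (5, 5) - (2, 2) = (3, 3).

Step 2 — sample covariance matrix, S[i,j] = (1/(n-1)) · Σ_k (x_{k,i} - mean_i) · (x_{k,j} - mean_j), divisor n-1 = 3:
  S[X,X] = ((-2)·(-2) + (0)·(0) + (1)·(1) + (1)·(1)) / 3 = 6/3 = 2
  S[X,Y] = ((-2)·(-1) + (0)·(4) + (1)·(-4) + (1)·(1)) / 3 = -1/3 = -0.3333
  S[Y,Y] = ((-1)·(-1) + (4)·(4) + (-4)·(-4) + (1)·(1)) / 3 = 34/3 = 11.3333
  S = [[2, -0.3333],
 [-0.3333, 11.3333]].

Step 3 — invert S. det(S) = 2·11.3333 - (-0.3333)² = 22.5556.
  S^{-1} = (1/det) · [[d, -b], [-b, a]] = [[0.5025, 0.0148],
 [0.0148, 0.0887]].

Step 4 — quadratic form (x̄ - mu_0)^T · S^{-1} · (x̄ - mu_0):
  S^{-1} · (x̄ - mu_0) = (1.5517, 0.3103),
  (x̄ - mu_0)^T · [...] = (3)·(1.5517) + (3)·(0.3103) = 5.5862.

Step 5 — scale by n: T² = 4 · 5.5862 = 22.3448.

T² ≈ 22.3448


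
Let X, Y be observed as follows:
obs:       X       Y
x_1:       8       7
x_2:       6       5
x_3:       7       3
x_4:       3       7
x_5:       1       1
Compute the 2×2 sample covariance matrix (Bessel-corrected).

Step 1 — column means:
  mean(X) = (8 + 6 + 7 + 3 + 1) / 5 = 25/5 = 5
  mean(Y) = (7 + 5 + 3 + 7 + 1) / 5 = 23/5 = 4.6

Step 2 — sample covariance S[i,j] = (1/(n-1)) · Σ_k (x_{k,i} - mean_i) · (x_{k,j} - mean_j), with n-1 = 4.
  S[X,X] = ((3)·(3) + (1)·(1) + (2)·(2) + (-2)·(-2) + (-4)·(-4)) / 4 = 34/4 = 8.5
  S[X,Y] = ((3)·(2.4) + (1)·(0.4) + (2)·(-1.6) + (-2)·(2.4) + (-4)·(-3.6)) / 4 = 14/4 = 3.5
  S[Y,Y] = ((2.4)·(2.4) + (0.4)·(0.4) + (-1.6)·(-1.6) + (2.4)·(2.4) + (-3.6)·(-3.6)) / 4 = 27.2/4 = 6.8

S is symmetric (S[j,i] = S[i,j]). Assembling:

S = [[8.5, 3.5],
 [3.5, 6.8]]


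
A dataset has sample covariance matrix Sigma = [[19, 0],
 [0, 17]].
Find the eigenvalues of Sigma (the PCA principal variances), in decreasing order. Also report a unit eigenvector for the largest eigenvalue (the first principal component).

Step 1 — characteristic polynomial of 2×2 Sigma:
  det(Sigma - λI) = λ² - trace · λ + det = 0.
  trace = 19 + 17 = 36, det = 19·17 - (0)² = 323.
Step 2 — discriminant:
  Δ = trace² - 4·det = 1296 - 1292 = 4.
Step 3 — eigenvalues:
  λ = (trace ± √Δ)/2 = (36 ± 2)/2,
  λ_1 = 19,  λ_2 = 17.

Step 4 — unit eigenvector for λ_1: Sigma is diagonal, so its eigenvectors are the coordinate axes. λ_1 = 19 is the diagonal entry on the first coordinate axis, hence
  v_1 = (1, 0) (||v_1|| = 1).

λ_1 = 19,  λ_2 = 17;  v_1 ≈ (1, 0)


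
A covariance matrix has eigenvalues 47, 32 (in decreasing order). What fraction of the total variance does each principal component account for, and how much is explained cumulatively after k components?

Step 1 — total variance = trace(Sigma) = Σ λ_i = 47 + 32 = 79.

Step 2 — fraction explained by component i = λ_i / Σ λ:
  PC1: 47/79 = 0.5949
  PC2: 32/79 = 0.4051

Step 3 — cumulative fraction after k components = (λ_1 + ... + λ_k) / Σ λ:
  k = 1: 47/79 = 0.5949
  k = 2: (47 + 32)/79 = 79/79 = 1

Summary (fraction, with percent):

explained: PC1 0.5949 (59.49%), PC2 0.4051 (40.51%);  cumulative: 0.5949, 1


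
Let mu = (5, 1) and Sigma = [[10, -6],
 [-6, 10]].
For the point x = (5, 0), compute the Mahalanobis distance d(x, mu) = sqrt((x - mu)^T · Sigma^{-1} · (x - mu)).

Step 1 — centre the observation: (x - mu) = (0, -1).

Step 2 — invert Sigma. det(Sigma) = 10·10 - (-6)² = 64.
  Sigma^{-1} = (1/det) · [[d, -b], [-b, a]] = [[0.1562, 0.0938],
 [0.0938, 0.1562]].

Step 3 — form the quadratic (x - mu)^T · Sigma^{-1} · (x - mu):
  Sigma^{-1} · (x - mu) = (-0.0938, -0.1562).
  (x - mu)^T · [Sigma^{-1} · (x - mu)] = (0)·(-0.0938) + (-1)·(-0.1562) = 0.1562.

Step 4 — take square root: d = √(0.1562) ≈ 0.3953.

d(x, mu) = √(0.1562) ≈ 0.3953


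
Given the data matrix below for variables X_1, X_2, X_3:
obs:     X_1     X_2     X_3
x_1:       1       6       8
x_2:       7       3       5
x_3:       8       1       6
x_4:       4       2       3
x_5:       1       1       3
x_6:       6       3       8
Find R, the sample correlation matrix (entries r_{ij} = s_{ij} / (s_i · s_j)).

Step 1 — column means:
  mean(X_1) = (1 + 7 + 8 + 4 + 1 + 6) / 6 = 27/6 = 4.5
  mean(X_2) = (6 + 3 + 1 + 2 + 1 + 3) / 6 = 16/6 = 2.6667
  mean(X_3) = (8 + 5 + 6 + 3 + 3 + 8) / 6 = 33/6 = 5.5

Step 2 — sample variances and covariances s[i,j] = (1/(n-1)) · Σ_k (x_{k,i} - mean_i) · (x_{k,j} - mean_j), with n-1 = 5:
  s[X_1,X_1] = ((-3.5)·(-3.5) + (2.5)·(2.5) + (3.5)·(3.5) + (-0.5)·(-0.5) + (-3.5)·(-3.5) + (1.5)·(1.5)) / 5 = 45.5/5 = 9.1
  s[X_1,X_2] = ((-3.5)·(3.3333) + (2.5)·(0.3333) + (3.5)·(-1.6667) + (-0.5)·(-0.6667) + (-3.5)·(-1.6667) + (1.5)·(0.3333)) / 5 = -10/5 = -2
  s[X_1,X_3] = ((-3.5)·(2.5) + (2.5)·(-0.5) + (3.5)·(0.5) + (-0.5)·(-2.5) + (-3.5)·(-2.5) + (1.5)·(2.5)) / 5 = 5.5/5 = 1.1
  s[X_2,X_2] = ((3.3333)·(3.3333) + (0.3333)·(0.3333) + (-1.6667)·(-1.6667) + (-0.6667)·(-0.6667) + (-1.6667)·(-1.6667) + (0.3333)·(0.3333)) / 5 = 17.3333/5 = 3.4667
  s[X_2,X_3] = ((3.3333)·(2.5) + (0.3333)·(-0.5) + (-1.6667)·(0.5) + (-0.6667)·(-2.5) + (-1.6667)·(-2.5) + (0.3333)·(2.5)) / 5 = 14/5 = 2.8
  s[X_3,X_3] = ((2.5)·(2.5) + (-0.5)·(-0.5) + (0.5)·(0.5) + (-2.5)·(-2.5) + (-2.5)·(-2.5) + (2.5)·(2.5)) / 5 = 25.5/5 = 5.1
  Sample standard deviations s_i = √(s[i,i]):
  s(X_1) = √(9.1) = 3.0166
  s(X_2) = √(3.4667) = 1.8619
  s(X_3) = √(5.1) = 2.2583

Step 3 — r_{ij} = s_{ij} / (s_i · s_j):
  r[X_1,X_1] = 1 (diagonal).
  r[X_1,X_2] = -2 / (3.0166 · 1.8619) = -2 / 5.6166 = -0.3561
  r[X_1,X_3] = 1.1 / (3.0166 · 2.2583) = 1.1 / 6.8125 = 0.1615
  r[X_2,X_2] = 1 (diagonal).
  r[X_2,X_3] = 2.8 / (1.8619 · 2.2583) = 2.8 / 4.2048 = 0.6659
  r[X_3,X_3] = 1 (diagonal).

R is symmetric with unit diagonal. Assembling:

R = [[1, -0.3561, 0.1615],
 [-0.3561, 1, 0.6659],
 [0.1615, 0.6659, 1]]


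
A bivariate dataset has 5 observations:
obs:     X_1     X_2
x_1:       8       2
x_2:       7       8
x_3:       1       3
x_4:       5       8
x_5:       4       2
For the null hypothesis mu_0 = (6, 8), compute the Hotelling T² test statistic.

Step 1 — sample mean vector:
  mean(X_1) = (8 + 7 + 1 + 5 + 4) / 5 = 25/5 = 5
  mean(X_2) = (2 + 8 + 3 + 8 + 2) / 5 = 23/5 = 4.6
  x̄ = (5, 4.6),  deviation x̄ - mu_0 = (5, 4.6) - (6, 8) = (-1, -3.4).

Step 2 — sample covariance matrix, S[i,j] = (1/(n-1)) · Σ_k (x_{k,i} - mean_i) · (x_{k,j} - mean_j), divisor n-1 = 4:
  S[X_1,X_1] = ((3)·(3) + (2)·(2) + (-4)·(-4) + (0)·(0) + (-1)·(-1)) / 4 = 30/4 = 7.5
  S[X_1,X_2] = ((3)·(-2.6) + (2)·(3.4) + (-4)·(-1.6) + (0)·(3.4) + (-1)·(-2.6)) / 4 = 8/4 = 2
  S[X_2,X_2] = ((-2.6)·(-2.6) + (3.4)·(3.4) + (-1.6)·(-1.6) + (3.4)·(3.4) + (-2.6)·(-2.6)) / 4 = 39.2/4 = 9.8
  S = [[7.5, 2],
 [2, 9.8]].

Step 3 — invert S. det(S) = 7.5·9.8 - (2)² = 69.5.
  S^{-1} = (1/det) · [[d, -b], [-b, a]] = [[0.141, -0.0288],
 [-0.0288, 0.1079]].

Step 4 — quadratic form (x̄ - mu_0)^T · S^{-1} · (x̄ - mu_0):
  S^{-1} · (x̄ - mu_0) = (-0.0432, -0.3381),
  (x̄ - mu_0)^T · [...] = (-1)·(-0.0432) + (-3.4)·(-0.3381) = 1.1928.

Step 5 — scale by n: T² = 5 · 1.1928 = 5.964.

T² ≈ 5.964


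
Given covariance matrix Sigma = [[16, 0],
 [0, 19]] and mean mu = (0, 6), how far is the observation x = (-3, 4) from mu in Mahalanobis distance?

Step 1 — centre the observation: (x - mu) = (-3, -2).

Step 2 — invert Sigma. det(Sigma) = 16·19 - (0)² = 304.
  Sigma^{-1} = (1/det) · [[d, -b], [-b, a]] = [[0.0625, 0],
 [0, 0.0526]].

Step 3 — form the quadratic (x - mu)^T · Sigma^{-1} · (x - mu):
  Sigma^{-1} · (x - mu) = (-0.1875, -0.1053).
  (x - mu)^T · [Sigma^{-1} · (x - mu)] = (-3)·(-0.1875) + (-2)·(-0.1053) = 0.773.

Step 4 — take square root: d = √(0.773) ≈ 0.8792.

d(x, mu) = √(0.773) ≈ 0.8792


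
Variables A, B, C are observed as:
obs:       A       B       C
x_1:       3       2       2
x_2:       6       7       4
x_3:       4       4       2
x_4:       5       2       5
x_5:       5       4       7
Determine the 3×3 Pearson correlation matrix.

Step 1 — column means:
  mean(A) = (3 + 6 + 4 + 5 + 5) / 5 = 23/5 = 4.6
  mean(B) = (2 + 7 + 4 + 2 + 4) / 5 = 19/5 = 3.8
  mean(C) = (2 + 4 + 2 + 5 + 7) / 5 = 20/5 = 4

Step 2 — sample variances and covariances s[i,j] = (1/(n-1)) · Σ_k (x_{k,i} - mean_i) · (x_{k,j} - mean_j), with n-1 = 4:
  s[A,A] = ((-1.6)·(-1.6) + (1.4)·(1.4) + (-0.6)·(-0.6) + (0.4)·(0.4) + (0.4)·(0.4)) / 4 = 5.2/4 = 1.3
  s[A,B] = ((-1.6)·(-1.8) + (1.4)·(3.2) + (-0.6)·(0.2) + (0.4)·(-1.8) + (0.4)·(0.2)) / 4 = 6.6/4 = 1.65
  s[A,C] = ((-1.6)·(-2) + (1.4)·(0) + (-0.6)·(-2) + (0.4)·(1) + (0.4)·(3)) / 4 = 6/4 = 1.5
  s[B,B] = ((-1.8)·(-1.8) + (3.2)·(3.2) + (0.2)·(0.2) + (-1.8)·(-1.8) + (0.2)·(0.2)) / 4 = 16.8/4 = 4.2
  s[B,C] = ((-1.8)·(-2) + (3.2)·(0) + (0.2)·(-2) + (-1.8)·(1) + (0.2)·(3)) / 4 = 2/4 = 0.5
  s[C,C] = ((-2)·(-2) + (0)·(0) + (-2)·(-2) + (1)·(1) + (3)·(3)) / 4 = 18/4 = 4.5
  Sample standard deviations s_i = √(s[i,i]):
  s(A) = √(1.3) = 1.1402
  s(B) = √(4.2) = 2.0494
  s(C) = √(4.5) = 2.1213

Step 3 — r_{ij} = s_{ij} / (s_i · s_j):
  r[A,A] = 1 (diagonal).
  r[A,B] = 1.65 / (1.1402 · 2.0494) = 1.65 / 2.3367 = 0.7061
  r[A,C] = 1.5 / (1.1402 · 2.1213) = 1.5 / 2.4187 = 0.6202
  r[B,B] = 1 (diagonal).
  r[B,C] = 0.5 / (2.0494 · 2.1213) = 0.5 / 4.3474 = 0.115
  r[C,C] = 1 (diagonal).

R is symmetric with unit diagonal. Assembling:

R = [[1, 0.7061, 0.6202],
 [0.7061, 1, 0.115],
 [0.6202, 0.115, 1]]


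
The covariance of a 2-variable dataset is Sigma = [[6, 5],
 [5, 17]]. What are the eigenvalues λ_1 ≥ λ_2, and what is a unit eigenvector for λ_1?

Step 1 — characteristic polynomial of 2×2 Sigma:
  det(Sigma - λI) = λ² - trace · λ + det = 0.
  trace = 6 + 17 = 23, det = 6·17 - (5)² = 77.
Step 2 — discriminant:
  Δ = trace² - 4·det = 529 - 308 = 221.
Step 3 — eigenvalues:
  λ = (trace ± √Δ)/2 = (23 ± 14.8661)/2,
  λ_1 = 18.933,  λ_2 = 4.067.

Step 4 — unit eigenvector for λ_1: solve (Sigma - λ_1 I)v = 0. First row:
  (6 - 18.933)·v_x + (5)·v_y = 0, i.e. (-12.933)·v_x + (5)·v_y = 0,
  so v ∝ (b, λ_1 - a) = (5, 12.933) = u.
  ||u|| = √((5)² + (12.933)²) = √(192.2634) ≈ 13.8659,
  v_1 = u/||u|| ≈ (0.3606, 0.9327) (||v_1|| = 1).

λ_1 = 18.933,  λ_2 = 4.067;  v_1 ≈ (0.3606, 0.9327)


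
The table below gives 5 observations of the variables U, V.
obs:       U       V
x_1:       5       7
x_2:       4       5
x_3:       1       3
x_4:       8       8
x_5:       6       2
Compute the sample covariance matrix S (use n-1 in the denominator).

Step 1 — column means:
  mean(U) = (5 + 4 + 1 + 8 + 6) / 5 = 24/5 = 4.8
  mean(V) = (7 + 5 + 3 + 8 + 2) / 5 = 25/5 = 5

Step 2 — sample covariance S[i,j] = (1/(n-1)) · Σ_k (x_{k,i} - mean_i) · (x_{k,j} - mean_j), with n-1 = 4.
  S[U,U] = ((0.2)·(0.2) + (-0.8)·(-0.8) + (-3.8)·(-3.8) + (3.2)·(3.2) + (1.2)·(1.2)) / 4 = 26.8/4 = 6.7
  S[U,V] = ((0.2)·(2) + (-0.8)·(0) + (-3.8)·(-2) + (3.2)·(3) + (1.2)·(-3)) / 4 = 14/4 = 3.5
  S[V,V] = ((2)·(2) + (0)·(0) + (-2)·(-2) + (3)·(3) + (-3)·(-3)) / 4 = 26/4 = 6.5

S is symmetric (S[j,i] = S[i,j]). Assembling:

S = [[6.7, 3.5],
 [3.5, 6.5]]


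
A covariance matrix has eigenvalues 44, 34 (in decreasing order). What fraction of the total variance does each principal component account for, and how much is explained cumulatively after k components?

Step 1 — total variance = trace(Sigma) = Σ λ_i = 44 + 34 = 78.

Step 2 — fraction explained by component i = λ_i / Σ λ:
  PC1: 44/78 = 0.5641
  PC2: 34/78 = 0.4359

Step 3 — cumulative fraction after k components = (λ_1 + ... + λ_k) / Σ λ:
  k = 1: 44/78 = 0.5641
  k = 2: (44 + 34)/78 = 78/78 = 1

Summary (fraction, with percent):

explained: PC1 0.5641 (56.41%), PC2 0.4359 (43.59%);  cumulative: 0.5641, 1


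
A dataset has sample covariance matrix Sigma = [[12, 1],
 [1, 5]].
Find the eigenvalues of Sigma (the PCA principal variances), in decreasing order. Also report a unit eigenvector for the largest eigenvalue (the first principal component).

Step 1 — characteristic polynomial of 2×2 Sigma:
  det(Sigma - λI) = λ² - trace · λ + det = 0.
  trace = 12 + 5 = 17, det = 12·5 - (1)² = 59.
Step 2 — discriminant:
  Δ = trace² - 4·det = 289 - 236 = 53.
Step 3 — eigenvalues:
  λ = (trace ± √Δ)/2 = (17 ± 7.2801)/2,
  λ_1 = 12.1401,  λ_2 = 4.8599.

Step 4 — unit eigenvector for λ_1: solve (Sigma - λ_1 I)v = 0. First row:
  (12 - 12.1401)·v_x + (1)·v_y = 0, i.e. (-0.1401)·v_x + (1)·v_y = 0,
  so v ∝ (b, λ_1 - a) = (1, 0.1401) = u.
  ||u|| = √((1)² + (0.1401)²) = √(1.0196) ≈ 1.0098,
  v_1 = u/||u|| ≈ (0.9903, 0.1387) (||v_1|| = 1).

λ_1 = 12.1401,  λ_2 = 4.8599;  v_1 ≈ (0.9903, 0.1387)


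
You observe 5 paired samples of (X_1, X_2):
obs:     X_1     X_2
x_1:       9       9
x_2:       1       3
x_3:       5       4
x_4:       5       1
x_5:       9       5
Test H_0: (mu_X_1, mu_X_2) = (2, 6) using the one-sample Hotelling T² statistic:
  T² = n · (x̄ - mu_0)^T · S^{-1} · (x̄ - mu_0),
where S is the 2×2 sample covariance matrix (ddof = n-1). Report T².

Step 1 — sample mean vector:
  mean(X_1) = (9 + 1 + 5 + 5 + 9) / 5 = 29/5 = 5.8
  mean(X_2) = (9 + 3 + 4 + 1 + 5) / 5 = 22/5 = 4.4
  x̄ = (5.8, 4.4),  deviation x̄ - mu_0 = (5.8, 4.4) - (2, 6) = (3.8, -1.6).

Step 2 — sample covariance matrix, S[i,j] = (1/(n-1)) · Σ_k (x_{k,i} - mean_i) · (x_{k,j} - mean_j), divisor n-1 = 4:
  S[X_1,X_1] = ((3.2)·(3.2) + (-4.8)·(-4.8) + (-0.8)·(-0.8) + (-0.8)·(-0.8) + (3.2)·(3.2)) / 4 = 44.8/4 = 11.2
  S[X_1,X_2] = ((3.2)·(4.6) + (-4.8)·(-1.4) + (-0.8)·(-0.4) + (-0.8)·(-3.4) + (3.2)·(0.6)) / 4 = 26.4/4 = 6.6
  S[X_2,X_2] = ((4.6)·(4.6) + (-1.4)·(-1.4) + (-0.4)·(-0.4) + (-3.4)·(-3.4) + (0.6)·(0.6)) / 4 = 35.2/4 = 8.8
  S = [[11.2, 6.6],
 [6.6, 8.8]].

Step 3 — invert S. det(S) = 11.2·8.8 - (6.6)² = 55.
  S^{-1} = (1/det) · [[d, -b], [-b, a]] = [[0.16, -0.12],
 [-0.12, 0.2036]].

Step 4 — quadratic form (x̄ - mu_0)^T · S^{-1} · (x̄ - mu_0):
  S^{-1} · (x̄ - mu_0) = (0.8, -0.7818),
  (x̄ - mu_0)^T · [...] = (3.8)·(0.8) + (-1.6)·(-0.7818) = 4.2909.

Step 5 — scale by n: T² = 5 · 4.2909 = 21.4545.

T² ≈ 21.4545


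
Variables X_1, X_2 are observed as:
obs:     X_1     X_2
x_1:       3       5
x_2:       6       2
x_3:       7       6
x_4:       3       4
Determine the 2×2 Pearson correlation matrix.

Step 1 — column means:
  mean(X_1) = (3 + 6 + 7 + 3) / 4 = 19/4 = 4.75
  mean(X_2) = (5 + 2 + 6 + 4) / 4 = 17/4 = 4.25

Step 2 — sample variances and covariances s[i,j] = (1/(n-1)) · Σ_k (x_{k,i} - mean_i) · (x_{k,j} - mean_j), with n-1 = 3:
  s[X_1,X_1] = ((-1.75)·(-1.75) + (1.25)·(1.25) + (2.25)·(2.25) + (-1.75)·(-1.75)) / 3 = 12.75/3 = 4.25
  s[X_1,X_2] = ((-1.75)·(0.75) + (1.25)·(-2.25) + (2.25)·(1.75) + (-1.75)·(-0.25)) / 3 = 0.25/3 = 0.0833
  s[X_2,X_2] = ((0.75)·(0.75) + (-2.25)·(-2.25) + (1.75)·(1.75) + (-0.25)·(-0.25)) / 3 = 8.75/3 = 2.9167
  Sample standard deviations s_i = √(s[i,i]):
  s(X_1) = √(4.25) = 2.0616
  s(X_2) = √(2.9167) = 1.7078

Step 3 — r_{ij} = s_{ij} / (s_i · s_j):
  r[X_1,X_1] = 1 (diagonal).
  r[X_1,X_2] = 0.0833 / (2.0616 · 1.7078) = 0.0833 / 3.5208 = 0.0237
  r[X_2,X_2] = 1 (diagonal).

R is symmetric with unit diagonal. Assembling:

R = [[1, 0.0237],
 [0.0237, 1]]


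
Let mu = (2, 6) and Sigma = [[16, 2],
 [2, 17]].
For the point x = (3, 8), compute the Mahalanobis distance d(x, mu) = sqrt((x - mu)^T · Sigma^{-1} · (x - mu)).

Step 1 — centre the observation: (x - mu) = (1, 2).

Step 2 — invert Sigma. det(Sigma) = 16·17 - (2)² = 268.
  Sigma^{-1} = (1/det) · [[d, -b], [-b, a]] = [[0.0634, -0.0075],
 [-0.0075, 0.0597]].

Step 3 — form the quadratic (x - mu)^T · Sigma^{-1} · (x - mu):
  Sigma^{-1} · (x - mu) = (0.0485, 0.1119).
  (x - mu)^T · [Sigma^{-1} · (x - mu)] = (1)·(0.0485) + (2)·(0.1119) = 0.2724.

Step 4 — take square root: d = √(0.2724) ≈ 0.5219.

d(x, mu) = √(0.2724) ≈ 0.5219


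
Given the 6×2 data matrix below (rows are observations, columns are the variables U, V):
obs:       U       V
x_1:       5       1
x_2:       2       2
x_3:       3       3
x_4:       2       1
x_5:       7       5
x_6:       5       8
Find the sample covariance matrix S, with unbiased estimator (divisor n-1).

Step 1 — column means:
  mean(U) = (5 + 2 + 3 + 2 + 7 + 5) / 6 = 24/6 = 4
  mean(V) = (1 + 2 + 3 + 1 + 5 + 8) / 6 = 20/6 = 3.3333

Step 2 — sample covariance S[i,j] = (1/(n-1)) · Σ_k (x_{k,i} - mean_i) · (x_{k,j} - mean_j), with n-1 = 5.
  S[U,U] = ((1)·(1) + (-2)·(-2) + (-1)·(-1) + (-2)·(-2) + (3)·(3) + (1)·(1)) / 5 = 20/5 = 4
  S[U,V] = ((1)·(-2.3333) + (-2)·(-1.3333) + (-1)·(-0.3333) + (-2)·(-2.3333) + (3)·(1.6667) + (1)·(4.6667)) / 5 = 15/5 = 3
  S[V,V] = ((-2.3333)·(-2.3333) + (-1.3333)·(-1.3333) + (-0.3333)·(-0.3333) + (-2.3333)·(-2.3333) + (1.6667)·(1.6667) + (4.6667)·(4.6667)) / 5 = 37.3333/5 = 7.4667

S is symmetric (S[j,i] = S[i,j]). Assembling:

S = [[4, 3],
 [3, 7.4667]]


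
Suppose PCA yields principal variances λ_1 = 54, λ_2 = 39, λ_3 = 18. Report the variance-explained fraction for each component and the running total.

Step 1 — total variance = trace(Sigma) = Σ λ_i = 54 + 39 + 18 = 111.

Step 2 — fraction explained by component i = λ_i / Σ λ:
  PC1: 54/111 = 0.4865
  PC2: 39/111 = 0.3514
  PC3: 18/111 = 0.1622

Step 3 — cumulative fraction after k components = (λ_1 + ... + λ_k) / Σ λ:
  k = 1: 54/111 = 0.4865
  k = 2: (54 + 39)/111 = 93/111 = 0.8378
  k = 3: (54 + 39 + 18)/111 = 111/111 = 1

Summary (fraction, with percent):

explained: PC1 0.4865 (48.65%), PC2 0.3514 (35.14%), PC3 0.1622 (16.22%);  cumulative: 0.4865, 0.8378, 1


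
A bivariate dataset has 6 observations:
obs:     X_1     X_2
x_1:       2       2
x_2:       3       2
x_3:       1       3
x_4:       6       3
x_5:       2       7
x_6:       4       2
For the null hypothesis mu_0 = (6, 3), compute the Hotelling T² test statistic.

Step 1 — sample mean vector:
  mean(X_1) = (2 + 3 + 1 + 6 + 2 + 4) / 6 = 18/6 = 3
  mean(X_2) = (2 + 2 + 3 + 3 + 7 + 2) / 6 = 19/6 = 3.1667
  x̄ = (3, 3.1667),  deviation x̄ - mu_0 = (3, 3.1667) - (6, 3) = (-3, 0.1667).

Step 2 — sample covariance matrix, S[i,j] = (1/(n-1)) · Σ_k (x_{k,i} - mean_i) · (x_{k,j} - mean_j), divisor n-1 = 5:
  S[X_1,X_1] = ((-1)·(-1) + (0)·(0) + (-2)·(-2) + (3)·(3) + (-1)·(-1) + (1)·(1)) / 5 = 16/5 = 3.2
  S[X_1,X_2] = ((-1)·(-1.1667) + (0)·(-1.1667) + (-2)·(-0.1667) + (3)·(-0.1667) + (-1)·(3.8333) + (1)·(-1.1667)) / 5 = -4/5 = -0.8
  S[X_2,X_2] = ((-1.1667)·(-1.1667) + (-1.1667)·(-1.1667) + (-0.1667)·(-0.1667) + (-0.1667)·(-0.1667) + (3.8333)·(3.8333) + (-1.1667)·(-1.1667)) / 5 = 18.8333/5 = 3.7667
  S = [[3.2, -0.8],
 [-0.8, 3.7667]].

Step 3 — invert S. det(S) = 3.2·3.7667 - (-0.8)² = 11.4133.
  S^{-1} = (1/det) · [[d, -b], [-b, a]] = [[0.33, 0.0701],
 [0.0701, 0.2804]].

Step 4 — quadratic form (x̄ - mu_0)^T · S^{-1} · (x̄ - mu_0):
  S^{-1} · (x̄ - mu_0) = (-0.9784, -0.1636),
  (x̄ - mu_0)^T · [...] = (-3)·(-0.9784) + (0.1667)·(-0.1636) = 2.9079.

Step 5 — scale by n: T² = 6 · 2.9079 = 17.4474.

T² ≈ 17.4474


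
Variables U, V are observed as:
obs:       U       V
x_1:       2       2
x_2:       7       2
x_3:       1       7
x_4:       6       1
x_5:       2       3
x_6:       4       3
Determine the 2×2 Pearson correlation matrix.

Step 1 — column means:
  mean(U) = (2 + 7 + 1 + 6 + 2 + 4) / 6 = 22/6 = 3.6667
  mean(V) = (2 + 2 + 7 + 1 + 3 + 3) / 6 = 18/6 = 3

Step 2 — sample variances and covariances s[i,j] = (1/(n-1)) · Σ_k (x_{k,i} - mean_i) · (x_{k,j} - mean_j), with n-1 = 5:
  s[U,U] = ((-1.6667)·(-1.6667) + (3.3333)·(3.3333) + (-2.6667)·(-2.6667) + (2.3333)·(2.3333) + (-1.6667)·(-1.6667) + (0.3333)·(0.3333)) / 5 = 29.3333/5 = 5.8667
  s[U,V] = ((-1.6667)·(-1) + (3.3333)·(-1) + (-2.6667)·(4) + (2.3333)·(-2) + (-1.6667)·(0) + (0.3333)·(0)) / 5 = -17/5 = -3.4
  s[V,V] = ((-1)·(-1) + (-1)·(-1) + (4)·(4) + (-2)·(-2) + (0)·(0) + (0)·(0)) / 5 = 22/5 = 4.4
  Sample standard deviations s_i = √(s[i,i]):
  s(U) = √(5.8667) = 2.4221
  s(V) = √(4.4) = 2.0976

Step 3 — r_{ij} = s_{ij} / (s_i · s_j):
  r[U,U] = 1 (diagonal).
  r[U,V] = -3.4 / (2.4221 · 2.0976) = -3.4 / 5.0807 = -0.6692
  r[V,V] = 1 (diagonal).

R is symmetric with unit diagonal. Assembling:

R = [[1, -0.6692],
 [-0.6692, 1]]


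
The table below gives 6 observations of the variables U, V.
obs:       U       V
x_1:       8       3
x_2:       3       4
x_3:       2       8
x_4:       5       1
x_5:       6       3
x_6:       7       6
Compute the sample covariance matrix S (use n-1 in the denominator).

Step 1 — column means:
  mean(U) = (8 + 3 + 2 + 5 + 6 + 7) / 6 = 31/6 = 5.1667
  mean(V) = (3 + 4 + 8 + 1 + 3 + 6) / 6 = 25/6 = 4.1667

Step 2 — sample covariance S[i,j] = (1/(n-1)) · Σ_k (x_{k,i} - mean_i) · (x_{k,j} - mean_j), with n-1 = 5.
  S[U,U] = ((2.8333)·(2.8333) + (-2.1667)·(-2.1667) + (-3.1667)·(-3.1667) + (-0.1667)·(-0.1667) + (0.8333)·(0.8333) + (1.8333)·(1.8333)) / 5 = 26.8333/5 = 5.3667
  S[U,V] = ((2.8333)·(-1.1667) + (-2.1667)·(-0.1667) + (-3.1667)·(3.8333) + (-0.1667)·(-3.1667) + (0.8333)·(-1.1667) + (1.8333)·(1.8333)) / 5 = -12.1667/5 = -2.4333
  S[V,V] = ((-1.1667)·(-1.1667) + (-0.1667)·(-0.1667) + (3.8333)·(3.8333) + (-3.1667)·(-3.1667) + (-1.1667)·(-1.1667) + (1.8333)·(1.8333)) / 5 = 30.8333/5 = 6.1667

S is symmetric (S[j,i] = S[i,j]). Assembling:

S = [[5.3667, -2.4333],
 [-2.4333, 6.1667]]


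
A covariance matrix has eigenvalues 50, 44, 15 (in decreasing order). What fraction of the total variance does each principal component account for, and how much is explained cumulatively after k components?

Step 1 — total variance = trace(Sigma) = Σ λ_i = 50 + 44 + 15 = 109.

Step 2 — fraction explained by component i = λ_i / Σ λ:
  PC1: 50/109 = 0.4587
  PC2: 44/109 = 0.4037
  PC3: 15/109 = 0.1376

Step 3 — cumulative fraction after k components = (λ_1 + ... + λ_k) / Σ λ:
  k = 1: 50/109 = 0.4587
  k = 2: (50 + 44)/109 = 94/109 = 0.8624
  k = 3: (50 + 44 + 15)/109 = 109/109 = 1

Summary (fraction, with percent):

explained: PC1 0.4587 (45.87%), PC2 0.4037 (40.37%), PC3 0.1376 (13.76%);  cumulative: 0.4587, 0.8624, 1


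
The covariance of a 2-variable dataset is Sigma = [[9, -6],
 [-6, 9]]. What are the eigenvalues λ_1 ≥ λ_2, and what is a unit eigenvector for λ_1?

Step 1 — characteristic polynomial of 2×2 Sigma:
  det(Sigma - λI) = λ² - trace · λ + det = 0.
  trace = 9 + 9 = 18, det = 9·9 - (-6)² = 45.
Step 2 — discriminant:
  Δ = trace² - 4·det = 324 - 180 = 144.
Step 3 — eigenvalues:
  λ = (trace ± √Δ)/2 = (18 ± 12)/2,
  λ_1 = 15,  λ_2 = 3.

Step 4 — unit eigenvector for λ_1: solve (Sigma - λ_1 I)v = 0. First row:
  (9 - 15)·v_x + (-6)·v_y = 0, i.e. (-6)·v_x + (-6)·v_y = 0,
  so v ∝ (b, λ_1 - a) = (-6, 6); multiply by -1 so the first entry is positive: u = (6, -6).
  ||u|| = √((6)² + (-6)²) = √(72) ≈ 8.4853,
  v_1 = u/||u|| ≈ (0.7071, -0.7071) (||v_1|| = 1).

λ_1 = 15,  λ_2 = 3;  v_1 ≈ (0.7071, -0.7071)


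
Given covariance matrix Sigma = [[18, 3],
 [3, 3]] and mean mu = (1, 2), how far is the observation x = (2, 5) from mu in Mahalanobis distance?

Step 1 — centre the observation: (x - mu) = (1, 3).

Step 2 — invert Sigma. det(Sigma) = 18·3 - (3)² = 45.
  Sigma^{-1} = (1/det) · [[d, -b], [-b, a]] = [[0.0667, -0.0667],
 [-0.0667, 0.4]].

Step 3 — form the quadratic (x - mu)^T · Sigma^{-1} · (x - mu):
  Sigma^{-1} · (x - mu) = (-0.1333, 1.1333).
  (x - mu)^T · [Sigma^{-1} · (x - mu)] = (1)·(-0.1333) + (3)·(1.1333) = 3.2667.

Step 4 — take square root: d = √(3.2667) ≈ 1.8074.

d(x, mu) = √(3.2667) ≈ 1.8074


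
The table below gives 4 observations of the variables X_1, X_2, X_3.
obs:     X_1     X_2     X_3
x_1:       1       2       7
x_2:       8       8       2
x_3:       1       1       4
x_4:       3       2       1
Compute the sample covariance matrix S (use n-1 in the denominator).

Step 1 — column means:
  mean(X_1) = (1 + 8 + 1 + 3) / 4 = 13/4 = 3.25
  mean(X_2) = (2 + 8 + 1 + 2) / 4 = 13/4 = 3.25
  mean(X_3) = (7 + 2 + 4 + 1) / 4 = 14/4 = 3.5

Step 2 — sample covariance S[i,j] = (1/(n-1)) · Σ_k (x_{k,i} - mean_i) · (x_{k,j} - mean_j), with n-1 = 3.
  S[X_1,X_1] = ((-2.25)·(-2.25) + (4.75)·(4.75) + (-2.25)·(-2.25) + (-0.25)·(-0.25)) / 3 = 32.75/3 = 10.9167
  S[X_1,X_2] = ((-2.25)·(-1.25) + (4.75)·(4.75) + (-2.25)·(-2.25) + (-0.25)·(-1.25)) / 3 = 30.75/3 = 10.25
  S[X_1,X_3] = ((-2.25)·(3.5) + (4.75)·(-1.5) + (-2.25)·(0.5) + (-0.25)·(-2.5)) / 3 = -15.5/3 = -5.1667
  S[X_2,X_2] = ((-1.25)·(-1.25) + (4.75)·(4.75) + (-2.25)·(-2.25) + (-1.25)·(-1.25)) / 3 = 30.75/3 = 10.25
  S[X_2,X_3] = ((-1.25)·(3.5) + (4.75)·(-1.5) + (-2.25)·(0.5) + (-1.25)·(-2.5)) / 3 = -9.5/3 = -3.1667
  S[X_3,X_3] = ((3.5)·(3.5) + (-1.5)·(-1.5) + (0.5)·(0.5) + (-2.5)·(-2.5)) / 3 = 21/3 = 7

S is symmetric (S[j,i] = S[i,j]). Assembling:

S = [[10.9167, 10.25, -5.1667],
 [10.25, 10.25, -3.1667],
 [-5.1667, -3.1667, 7]]


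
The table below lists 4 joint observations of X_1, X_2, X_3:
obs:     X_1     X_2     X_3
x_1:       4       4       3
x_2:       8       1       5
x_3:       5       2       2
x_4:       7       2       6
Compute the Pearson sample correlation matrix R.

Step 1 — column means:
  mean(X_1) = (4 + 8 + 5 + 7) / 4 = 24/4 = 6
  mean(X_2) = (4 + 1 + 2 + 2) / 4 = 9/4 = 2.25
  mean(X_3) = (3 + 5 + 2 + 6) / 4 = 16/4 = 4

Step 2 — sample variances and covariances s[i,j] = (1/(n-1)) · Σ_k (x_{k,i} - mean_i) · (x_{k,j} - mean_j), with n-1 = 3:
  s[X_1,X_1] = ((-2)·(-2) + (2)·(2) + (-1)·(-1) + (1)·(1)) / 3 = 10/3 = 3.3333
  s[X_1,X_2] = ((-2)·(1.75) + (2)·(-1.25) + (-1)·(-0.25) + (1)·(-0.25)) / 3 = -6/3 = -2
  s[X_1,X_3] = ((-2)·(-1) + (2)·(1) + (-1)·(-2) + (1)·(2)) / 3 = 8/3 = 2.6667
  s[X_2,X_2] = ((1.75)·(1.75) + (-1.25)·(-1.25) + (-0.25)·(-0.25) + (-0.25)·(-0.25)) / 3 = 4.75/3 = 1.5833
  s[X_2,X_3] = ((1.75)·(-1) + (-1.25)·(1) + (-0.25)·(-2) + (-0.25)·(2)) / 3 = -3/3 = -1
  s[X_3,X_3] = ((-1)·(-1) + (1)·(1) + (-2)·(-2) + (2)·(2)) / 3 = 10/3 = 3.3333
  Sample standard deviations s_i = √(s[i,i]):
  s(X_1) = √(3.3333) = 1.8257
  s(X_2) = √(1.5833) = 1.2583
  s(X_3) = √(3.3333) = 1.8257

Step 3 — r_{ij} = s_{ij} / (s_i · s_j):
  r[X_1,X_1] = 1 (diagonal).
  r[X_1,X_2] = -2 / (1.8257 · 1.2583) = -2 / 2.2973 = -0.8706
  r[X_1,X_3] = 2.6667 / (1.8257 · 1.8257) = 2.6667 / 3.3333 = 0.8
  r[X_2,X_2] = 1 (diagonal).
  r[X_2,X_3] = -1 / (1.2583 · 1.8257) = -1 / 2.2973 = -0.4353
  r[X_3,X_3] = 1 (diagonal).

R is symmetric with unit diagonal. Assembling:

R = [[1, -0.8706, 0.8],
 [-0.8706, 1, -0.4353],
 [0.8, -0.4353, 1]]


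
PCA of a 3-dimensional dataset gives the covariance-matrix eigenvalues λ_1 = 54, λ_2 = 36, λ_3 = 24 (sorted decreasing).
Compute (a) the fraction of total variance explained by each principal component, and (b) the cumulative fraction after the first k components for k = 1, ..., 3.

Step 1 — total variance = trace(Sigma) = Σ λ_i = 54 + 36 + 24 = 114.

Step 2 — fraction explained by component i = λ_i / Σ λ:
  PC1: 54/114 = 0.4737
  PC2: 36/114 = 0.3158
  PC3: 24/114 = 0.2105

Step 3 — cumulative fraction after k components = (λ_1 + ... + λ_k) / Σ λ:
  k = 1: 54/114 = 0.4737
  k = 2: (54 + 36)/114 = 90/114 = 0.7895
  k = 3: (54 + 36 + 24)/114 = 114/114 = 1

Summary (fraction, with percent):

explained: PC1 0.4737 (47.37%), PC2 0.3158 (31.58%), PC3 0.2105 (21.05%);  cumulative: 0.4737, 0.7895, 1


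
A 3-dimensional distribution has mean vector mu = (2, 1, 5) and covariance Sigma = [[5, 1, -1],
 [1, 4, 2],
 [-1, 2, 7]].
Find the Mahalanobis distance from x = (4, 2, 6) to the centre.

Step 1 — centre the observation: (x - mu) = (2, 1, 1).

Step 2 — invert Sigma (cofactor / det for 3×3, or solve directly):
  Sigma^{-1} = [[0.2286, -0.0857, 0.0571],
 [-0.0857, 0.3238, -0.1048],
 [0.0571, -0.1048, 0.181]].

Step 3 — form the quadratic (x - mu)^T · Sigma^{-1} · (x - mu):
  Sigma^{-1} · (x - mu) = (0.4286, 0.0476, 0.1905).
  (x - mu)^T · [Sigma^{-1} · (x - mu)] = (2)·(0.4286) + (1)·(0.0476) + (1)·(0.1905) = 1.0952.

Step 4 — take square root: d = √(1.0952) ≈ 1.0465.

d(x, mu) = √(1.0952) ≈ 1.0465


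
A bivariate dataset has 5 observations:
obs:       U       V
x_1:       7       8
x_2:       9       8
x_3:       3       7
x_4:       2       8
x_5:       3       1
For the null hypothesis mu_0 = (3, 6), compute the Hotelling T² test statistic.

Step 1 — sample mean vector:
  mean(U) = (7 + 9 + 3 + 2 + 3) / 5 = 24/5 = 4.8
  mean(V) = (8 + 8 + 7 + 8 + 1) / 5 = 32/5 = 6.4
  x̄ = (4.8, 6.4),  deviation x̄ - mu_0 = (4.8, 6.4) - (3, 6) = (1.8, 0.4).

Step 2 — sample covariance matrix, S[i,j] = (1/(n-1)) · Σ_k (x_{k,i} - mean_i) · (x_{k,j} - mean_j), divisor n-1 = 4:
  S[U,U] = ((2.2)·(2.2) + (4.2)·(4.2) + (-1.8)·(-1.8) + (-2.8)·(-2.8) + (-1.8)·(-1.8)) / 4 = 36.8/4 = 9.2
  S[U,V] = ((2.2)·(1.6) + (4.2)·(1.6) + (-1.8)·(0.6) + (-2.8)·(1.6) + (-1.8)·(-5.4)) / 4 = 14.4/4 = 3.6
  S[V,V] = ((1.6)·(1.6) + (1.6)·(1.6) + (0.6)·(0.6) + (1.6)·(1.6) + (-5.4)·(-5.4)) / 4 = 37.2/4 = 9.3
  S = [[9.2, 3.6],
 [3.6, 9.3]].

Step 3 — invert S. det(S) = 9.2·9.3 - (3.6)² = 72.6.
  S^{-1} = (1/det) · [[d, -b], [-b, a]] = [[0.1281, -0.0496],
 [-0.0496, 0.1267]].

Step 4 — quadratic form (x̄ - mu_0)^T · S^{-1} · (x̄ - mu_0):
  S^{-1} · (x̄ - mu_0) = (0.2107, -0.0386),
  (x̄ - mu_0)^T · [...] = (1.8)·(0.2107) + (0.4)·(-0.0386) = 0.3639.

Step 5 — scale by n: T² = 5 · 0.3639 = 1.8196.

T² ≈ 1.8196


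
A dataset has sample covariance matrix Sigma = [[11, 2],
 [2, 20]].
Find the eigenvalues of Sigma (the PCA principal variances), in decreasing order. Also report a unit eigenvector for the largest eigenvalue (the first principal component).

Step 1 — characteristic polynomial of 2×2 Sigma:
  det(Sigma - λI) = λ² - trace · λ + det = 0.
  trace = 11 + 20 = 31, det = 11·20 - (2)² = 216.
Step 2 — discriminant:
  Δ = trace² - 4·det = 961 - 864 = 97.
Step 3 — eigenvalues:
  λ = (trace ± √Δ)/2 = (31 ± 9.8489)/2,
  λ_1 = 20.4244,  λ_2 = 10.5756.

Step 4 — unit eigenvector for λ_1: solve (Sigma - λ_1 I)v = 0. First row:
  (11 - 20.4244)·v_x + (2)·v_y = 0, i.e. (-9.4244)·v_x + (2)·v_y = 0,
  so v ∝ (b, λ_1 - a) = (2, 9.4244) = u.
  ||u|| = √((2)² + (9.4244)²) = √(92.8199) ≈ 9.6343,
  v_1 = u/||u|| ≈ (0.2076, 0.9782) (||v_1|| = 1).

λ_1 = 20.4244,  λ_2 = 10.5756;  v_1 ≈ (0.2076, 0.9782)


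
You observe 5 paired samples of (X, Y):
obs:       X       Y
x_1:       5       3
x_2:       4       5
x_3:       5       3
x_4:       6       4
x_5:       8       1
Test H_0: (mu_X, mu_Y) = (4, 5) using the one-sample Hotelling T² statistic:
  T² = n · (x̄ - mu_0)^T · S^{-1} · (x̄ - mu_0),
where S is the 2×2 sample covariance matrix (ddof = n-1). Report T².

Step 1 — sample mean vector:
  mean(X) = (5 + 4 + 5 + 6 + 8) / 5 = 28/5 = 5.6
  mean(Y) = (3 + 5 + 3 + 4 + 1) / 5 = 16/5 = 3.2
  x̄ = (5.6, 3.2),  deviation x̄ - mu_0 = (5.6, 3.2) - (4, 5) = (1.6, -1.8).

Step 2 — sample covariance matrix, S[i,j] = (1/(n-1)) · Σ_k (x_{k,i} - mean_i) · (x_{k,j} - mean_j), divisor n-1 = 4:
  S[X,X] = ((-0.6)·(-0.6) + (-1.6)·(-1.6) + (-0.6)·(-0.6) + (0.4)·(0.4) + (2.4)·(2.4)) / 4 = 9.2/4 = 2.3
  S[X,Y] = ((-0.6)·(-0.2) + (-1.6)·(1.8) + (-0.6)·(-0.2) + (0.4)·(0.8) + (2.4)·(-2.2)) / 4 = -7.6/4 = -1.9
  S[Y,Y] = ((-0.2)·(-0.2) + (1.8)·(1.8) + (-0.2)·(-0.2) + (0.8)·(0.8) + (-2.2)·(-2.2)) / 4 = 8.8/4 = 2.2
  S = [[2.3, -1.9],
 [-1.9, 2.2]].

Step 3 — invert S. det(S) = 2.3·2.2 - (-1.9)² = 1.45.
  S^{-1} = (1/det) · [[d, -b], [-b, a]] = [[1.5172, 1.3103],
 [1.3103, 1.5862]].

Step 4 — quadratic form (x̄ - mu_0)^T · S^{-1} · (x̄ - mu_0):
  S^{-1} · (x̄ - mu_0) = (0.069, -0.7586),
  (x̄ - mu_0)^T · [...] = (1.6)·(0.069) + (-1.8)·(-0.7586) = 1.4759.

Step 5 — scale by n: T² = 5 · 1.4759 = 7.3793.

T² ≈ 7.3793
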